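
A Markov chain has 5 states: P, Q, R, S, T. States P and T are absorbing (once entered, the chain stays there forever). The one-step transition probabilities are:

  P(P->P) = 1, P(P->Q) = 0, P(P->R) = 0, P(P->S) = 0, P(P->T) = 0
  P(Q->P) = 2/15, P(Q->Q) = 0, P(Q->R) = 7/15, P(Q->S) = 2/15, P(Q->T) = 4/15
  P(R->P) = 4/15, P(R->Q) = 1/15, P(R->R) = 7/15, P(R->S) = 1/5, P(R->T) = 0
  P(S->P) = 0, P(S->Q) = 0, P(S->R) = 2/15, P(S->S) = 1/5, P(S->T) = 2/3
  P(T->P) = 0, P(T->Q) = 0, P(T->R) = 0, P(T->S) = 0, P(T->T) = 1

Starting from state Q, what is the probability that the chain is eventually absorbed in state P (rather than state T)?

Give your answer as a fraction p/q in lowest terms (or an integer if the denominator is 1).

Let a_i = P(absorbed in P | start in state i).
Boundary conditions: a_P = 1, a_T = 0.
For each transient state i, a_i = sum_j P(i->j) * a_j:
  a_Q = 2/15*a_P + 0*a_Q + 7/15*a_R + 2/15*a_S + 4/15*a_T
  a_R = 4/15*a_P + 1/15*a_Q + 7/15*a_R + 1/5*a_S + 0*a_T
  a_S = 0*a_P + 0*a_Q + 2/15*a_R + 1/5*a_S + 2/3*a_T

Substituting a_P = 1 and a_T = 0, rearrange to (I - Q) a = r where r[i] = P(i -> P):
  [1, -7/15, -2/15] . (a_Q, a_R, a_S) = 2/15
  [-1/15, 8/15, -1/5] . (a_Q, a_R, a_S) = 4/15
  [0, -2/15, 4/5] . (a_Q, a_R, a_S) = 0

Solving yields:
  a_Q = 266/631
  a_R = 372/631
  a_S = 62/631

Starting state is Q, so the absorption probability is a_Q = 266/631.

Answer: 266/631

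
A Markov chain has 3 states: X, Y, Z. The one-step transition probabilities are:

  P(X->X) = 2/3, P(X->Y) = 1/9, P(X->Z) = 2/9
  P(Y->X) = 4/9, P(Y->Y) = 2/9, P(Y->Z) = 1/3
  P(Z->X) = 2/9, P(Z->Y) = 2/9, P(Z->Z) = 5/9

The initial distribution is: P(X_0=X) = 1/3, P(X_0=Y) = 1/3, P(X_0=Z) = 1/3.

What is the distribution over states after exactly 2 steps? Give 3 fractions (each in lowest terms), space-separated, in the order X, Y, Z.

Answer: 112/243 14/81 89/243

Derivation:
Propagating the distribution step by step (d_{t+1} = d_t * P):
d_0 = (X=1/3, Y=1/3, Z=1/3)
  d_1[X] = 1/3*2/3 + 1/3*4/9 + 1/3*2/9 = 4/9
  d_1[Y] = 1/3*1/9 + 1/3*2/9 + 1/3*2/9 = 5/27
  d_1[Z] = 1/3*2/9 + 1/3*1/3 + 1/3*5/9 = 10/27
d_1 = (X=4/9, Y=5/27, Z=10/27)
  d_2[X] = 4/9*2/3 + 5/27*4/9 + 10/27*2/9 = 112/243
  d_2[Y] = 4/9*1/9 + 5/27*2/9 + 10/27*2/9 = 14/81
  d_2[Z] = 4/9*2/9 + 5/27*1/3 + 10/27*5/9 = 89/243
d_2 = (X=112/243, Y=14/81, Z=89/243)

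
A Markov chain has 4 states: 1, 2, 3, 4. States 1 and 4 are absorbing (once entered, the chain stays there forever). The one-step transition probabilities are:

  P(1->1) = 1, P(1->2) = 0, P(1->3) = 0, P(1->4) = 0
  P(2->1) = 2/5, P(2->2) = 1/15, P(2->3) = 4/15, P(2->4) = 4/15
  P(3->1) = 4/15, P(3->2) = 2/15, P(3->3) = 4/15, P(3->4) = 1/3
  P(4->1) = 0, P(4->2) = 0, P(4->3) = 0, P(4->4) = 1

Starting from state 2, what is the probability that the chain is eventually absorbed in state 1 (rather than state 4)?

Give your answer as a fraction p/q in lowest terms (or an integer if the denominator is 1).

Let a_i = P(absorbed in 1 | start in state i).
Boundary conditions: a_1 = 1, a_4 = 0.
For each transient state i, a_i = sum_j P(i->j) * a_j:
  a_2 = 2/5*a_1 + 1/15*a_2 + 4/15*a_3 + 4/15*a_4
  a_3 = 4/15*a_1 + 2/15*a_2 + 4/15*a_3 + 1/3*a_4

Substituting a_1 = 1 and a_4 = 0, rearrange to (I - Q) a = r where r[i] = P(i -> 1):
  [14/15, -4/15] . (a_2, a_3) = 2/5
  [-2/15, 11/15] . (a_2, a_3) = 4/15

Solving yields:
  a_2 = 41/73
  a_3 = 34/73

Starting state is 2, so the absorption probability is a_2 = 41/73.

Answer: 41/73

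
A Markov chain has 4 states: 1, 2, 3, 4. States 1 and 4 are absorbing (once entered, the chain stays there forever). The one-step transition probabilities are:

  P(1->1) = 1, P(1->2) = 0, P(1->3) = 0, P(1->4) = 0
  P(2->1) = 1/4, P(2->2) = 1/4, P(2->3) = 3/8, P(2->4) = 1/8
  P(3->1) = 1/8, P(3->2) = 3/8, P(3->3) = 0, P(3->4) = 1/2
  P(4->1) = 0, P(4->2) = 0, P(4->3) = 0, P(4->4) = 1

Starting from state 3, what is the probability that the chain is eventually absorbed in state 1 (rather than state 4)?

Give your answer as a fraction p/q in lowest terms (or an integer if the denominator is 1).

Answer: 4/13

Derivation:
Let a_i = P(absorbed in 1 | start in state i).
Boundary conditions: a_1 = 1, a_4 = 0.
For each transient state i, a_i = sum_j P(i->j) * a_j:
  a_2 = 1/4*a_1 + 1/4*a_2 + 3/8*a_3 + 1/8*a_4
  a_3 = 1/8*a_1 + 3/8*a_2 + 0*a_3 + 1/2*a_4

Substituting a_1 = 1 and a_4 = 0, rearrange to (I - Q) a = r where r[i] = P(i -> 1):
  [3/4, -3/8] . (a_2, a_3) = 1/4
  [-3/8, 1] . (a_2, a_3) = 1/8

Solving yields:
  a_2 = 19/39
  a_3 = 4/13

Starting state is 3, so the absorption probability is a_3 = 4/13.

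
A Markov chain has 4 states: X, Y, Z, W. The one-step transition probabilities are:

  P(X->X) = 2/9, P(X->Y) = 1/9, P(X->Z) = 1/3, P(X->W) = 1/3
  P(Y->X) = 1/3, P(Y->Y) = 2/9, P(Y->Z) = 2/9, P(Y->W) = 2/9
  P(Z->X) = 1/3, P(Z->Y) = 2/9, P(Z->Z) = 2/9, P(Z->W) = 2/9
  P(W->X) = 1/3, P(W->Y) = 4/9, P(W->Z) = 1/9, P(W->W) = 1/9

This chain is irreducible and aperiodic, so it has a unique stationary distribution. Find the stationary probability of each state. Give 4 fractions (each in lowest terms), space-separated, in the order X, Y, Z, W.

Answer: 3/10 6/25 23/100 23/100

Derivation:
The stationary distribution satisfies pi = pi * P, i.e.:
  pi_X = 2/9*pi_X + 1/3*pi_Y + 1/3*pi_Z + 1/3*pi_W
  pi_Y = 1/9*pi_X + 2/9*pi_Y + 2/9*pi_Z + 4/9*pi_W
  pi_Z = 1/3*pi_X + 2/9*pi_Y + 2/9*pi_Z + 1/9*pi_W
  pi_W = 1/3*pi_X + 2/9*pi_Y + 2/9*pi_Z + 1/9*pi_W
with normalization: pi_X + pi_Y + pi_Z + pi_W = 1.

Using the first 3 balance equations plus normalization, the linear system A*pi = b is:
  [-7/9, 1/3, 1/3, 1/3] . pi = 0
  [1/9, -7/9, 2/9, 4/9] . pi = 0
  [1/3, 2/9, -7/9, 1/9] . pi = 0
  [1, 1, 1, 1] . pi = 1

Solving yields:
  pi_X = 3/10
  pi_Y = 6/25
  pi_Z = 23/100
  pi_W = 23/100

Verification (pi * P):
  3/10*2/9 + 6/25*1/3 + 23/100*1/3 + 23/100*1/3 = 3/10 = pi_X  (ok)
  3/10*1/9 + 6/25*2/9 + 23/100*2/9 + 23/100*4/9 = 6/25 = pi_Y  (ok)
  3/10*1/3 + 6/25*2/9 + 23/100*2/9 + 23/100*1/9 = 23/100 = pi_Z  (ok)
  3/10*1/3 + 6/25*2/9 + 23/100*2/9 + 23/100*1/9 = 23/100 = pi_W  (ok)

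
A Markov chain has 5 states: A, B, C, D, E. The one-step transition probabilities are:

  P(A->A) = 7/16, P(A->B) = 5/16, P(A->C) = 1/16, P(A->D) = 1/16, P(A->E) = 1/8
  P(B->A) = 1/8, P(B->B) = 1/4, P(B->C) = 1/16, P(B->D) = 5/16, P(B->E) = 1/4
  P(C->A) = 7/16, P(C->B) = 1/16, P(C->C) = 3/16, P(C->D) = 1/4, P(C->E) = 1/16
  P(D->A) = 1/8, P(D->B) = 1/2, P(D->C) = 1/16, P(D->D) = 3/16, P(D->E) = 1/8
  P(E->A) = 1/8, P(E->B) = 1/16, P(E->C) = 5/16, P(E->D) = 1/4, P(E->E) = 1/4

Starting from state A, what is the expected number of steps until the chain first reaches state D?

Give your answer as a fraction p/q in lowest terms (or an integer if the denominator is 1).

Answer: 56704/9799

Derivation:
Let h_i = expected steps to first reach D from state i.
Boundary: h_D = 0.
First-step equations for the other states:
  h_A = 1 + 7/16*h_A + 5/16*h_B + 1/16*h_C + 1/16*h_D + 1/8*h_E
  h_B = 1 + 1/8*h_A + 1/4*h_B + 1/16*h_C + 5/16*h_D + 1/4*h_E
  h_C = 1 + 7/16*h_A + 1/16*h_B + 3/16*h_C + 1/4*h_D + 1/16*h_E
  h_E = 1 + 1/8*h_A + 1/16*h_B + 5/16*h_C + 1/4*h_D + 1/4*h_E

Substituting h_D = 0 and rearranging gives the linear system (I - Q) h = 1:
  [9/16, -5/16, -1/16, -1/8] . (h_A, h_B, h_C, h_E) = 1
  [-1/8, 3/4, -1/16, -1/4] . (h_A, h_B, h_C, h_E) = 1
  [-7/16, -1/16, 13/16, -1/16] . (h_A, h_B, h_C, h_E) = 1
  [-1/8, -1/16, -5/16, 3/4] . (h_A, h_B, h_C, h_E) = 1

Solving yields:
  h_A = 56704/9799
  h_B = 42176/9799
  h_C = 49424/9799
  h_E = 46624/9799

Starting state is A, so the expected hitting time is h_A = 56704/9799.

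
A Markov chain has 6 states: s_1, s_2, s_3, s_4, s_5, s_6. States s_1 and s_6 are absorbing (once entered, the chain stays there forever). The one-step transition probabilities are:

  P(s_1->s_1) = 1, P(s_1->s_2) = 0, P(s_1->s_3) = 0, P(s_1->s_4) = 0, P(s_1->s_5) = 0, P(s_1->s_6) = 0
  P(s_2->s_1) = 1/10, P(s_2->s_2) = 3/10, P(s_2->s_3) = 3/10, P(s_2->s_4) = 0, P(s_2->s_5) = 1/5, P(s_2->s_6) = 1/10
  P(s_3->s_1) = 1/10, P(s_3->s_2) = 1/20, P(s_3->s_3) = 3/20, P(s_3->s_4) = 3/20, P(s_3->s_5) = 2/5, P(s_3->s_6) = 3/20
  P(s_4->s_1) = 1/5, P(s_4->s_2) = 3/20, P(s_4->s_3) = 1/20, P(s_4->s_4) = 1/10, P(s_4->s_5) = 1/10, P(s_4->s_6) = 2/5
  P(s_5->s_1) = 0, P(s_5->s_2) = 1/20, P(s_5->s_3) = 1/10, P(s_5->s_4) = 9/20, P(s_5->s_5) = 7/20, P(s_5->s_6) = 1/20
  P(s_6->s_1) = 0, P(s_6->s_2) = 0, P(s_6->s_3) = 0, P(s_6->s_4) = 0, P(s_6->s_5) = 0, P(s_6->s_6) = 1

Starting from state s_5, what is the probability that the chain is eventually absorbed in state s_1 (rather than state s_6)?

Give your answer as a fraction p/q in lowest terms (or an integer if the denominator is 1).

Answer: 407/1272

Derivation:
Let a_i = P(absorbed in s_1 | start in state i).
Boundary conditions: a_s_1 = 1, a_s_6 = 0.
For each transient state i, a_i = sum_j P(i->j) * a_j:
  a_s_2 = 1/10*a_s_1 + 3/10*a_s_2 + 3/10*a_s_3 + 0*a_s_4 + 1/5*a_s_5 + 1/10*a_s_6
  a_s_3 = 1/10*a_s_1 + 1/20*a_s_2 + 3/20*a_s_3 + 3/20*a_s_4 + 2/5*a_s_5 + 3/20*a_s_6
  a_s_4 = 1/5*a_s_1 + 3/20*a_s_2 + 1/20*a_s_3 + 1/10*a_s_4 + 1/10*a_s_5 + 2/5*a_s_6
  a_s_5 = 0*a_s_1 + 1/20*a_s_2 + 1/10*a_s_3 + 9/20*a_s_4 + 7/20*a_s_5 + 1/20*a_s_6

Substituting a_s_1 = 1 and a_s_6 = 0, rearrange to (I - Q) a = r where r[i] = P(i -> s_1):
  [7/10, -3/10, 0, -1/5] . (a_s_2, a_s_3, a_s_4, a_s_5) = 1/10
  [-1/20, 17/20, -3/20, -2/5] . (a_s_2, a_s_3, a_s_4, a_s_5) = 1/10
  [-3/20, -1/20, 9/10, -1/10] . (a_s_2, a_s_3, a_s_4, a_s_5) = 1/5
  [-1/20, -1/10, -9/20, 13/20] . (a_s_2, a_s_3, a_s_4, a_s_5) = 0

Solving yields:
  a_s_2 = 2447/6360
  a_s_3 = 2233/6360
  a_s_4 = 3257/9540
  a_s_5 = 407/1272

Starting state is s_5, so the absorption probability is a_s_5 = 407/1272.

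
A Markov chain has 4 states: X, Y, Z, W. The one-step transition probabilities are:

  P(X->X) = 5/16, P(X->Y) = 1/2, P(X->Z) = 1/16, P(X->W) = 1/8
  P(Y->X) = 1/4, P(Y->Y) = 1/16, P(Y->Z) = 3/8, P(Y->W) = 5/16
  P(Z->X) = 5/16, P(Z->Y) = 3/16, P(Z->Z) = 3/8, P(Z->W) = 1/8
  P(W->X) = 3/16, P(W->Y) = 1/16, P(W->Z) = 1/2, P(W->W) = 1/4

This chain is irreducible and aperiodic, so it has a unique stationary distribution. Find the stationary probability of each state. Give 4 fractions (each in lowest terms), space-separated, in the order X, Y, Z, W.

The stationary distribution satisfies pi = pi * P, i.e.:
  pi_X = 5/16*pi_X + 1/4*pi_Y + 5/16*pi_Z + 3/16*pi_W
  pi_Y = 1/2*pi_X + 1/16*pi_Y + 3/16*pi_Z + 1/16*pi_W
  pi_Z = 1/16*pi_X + 3/8*pi_Y + 3/8*pi_Z + 1/2*pi_W
  pi_W = 1/8*pi_X + 5/16*pi_Y + 1/8*pi_Z + 1/4*pi_W
with normalization: pi_X + pi_Y + pi_Z + pi_W = 1.

Using the first 3 balance equations plus normalization, the linear system A*pi = b is:
  [-11/16, 1/4, 5/16, 3/16] . pi = 0
  [1/2, -15/16, 3/16, 1/16] . pi = 0
  [1/16, 3/8, -5/8, 1/2] . pi = 0
  [1, 1, 1, 1] . pi = 1

Solving yields:
  pi_X = 83/302
  pi_Y = 67/302
  pi_Z = 189/604
  pi_W = 115/604

Verification (pi * P):
  83/302*5/16 + 67/302*1/4 + 189/604*5/16 + 115/604*3/16 = 83/302 = pi_X  (ok)
  83/302*1/2 + 67/302*1/16 + 189/604*3/16 + 115/604*1/16 = 67/302 = pi_Y  (ok)
  83/302*1/16 + 67/302*3/8 + 189/604*3/8 + 115/604*1/2 = 189/604 = pi_Z  (ok)
  83/302*1/8 + 67/302*5/16 + 189/604*1/8 + 115/604*1/4 = 115/604 = pi_W  (ok)

Answer: 83/302 67/302 189/604 115/604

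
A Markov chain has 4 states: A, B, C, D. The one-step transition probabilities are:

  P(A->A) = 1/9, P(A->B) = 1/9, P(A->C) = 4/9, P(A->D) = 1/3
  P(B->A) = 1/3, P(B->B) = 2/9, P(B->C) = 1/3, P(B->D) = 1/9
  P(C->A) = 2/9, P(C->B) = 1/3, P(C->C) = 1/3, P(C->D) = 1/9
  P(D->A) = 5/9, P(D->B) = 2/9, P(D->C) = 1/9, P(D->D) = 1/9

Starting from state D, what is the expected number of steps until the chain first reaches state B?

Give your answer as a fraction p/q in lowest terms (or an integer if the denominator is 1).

Let h_i = expected steps to first reach B from state i.
Boundary: h_B = 0.
First-step equations for the other states:
  h_A = 1 + 1/9*h_A + 1/9*h_B + 4/9*h_C + 1/3*h_D
  h_C = 1 + 2/9*h_A + 1/3*h_B + 1/3*h_C + 1/9*h_D
  h_D = 1 + 5/9*h_A + 2/9*h_B + 1/9*h_C + 1/9*h_D

Substituting h_B = 0 and rearranging gives the linear system (I - Q) h = 1:
  [8/9, -4/9, -1/3] . (h_A, h_C, h_D) = 1
  [-2/9, 2/3, -1/9] . (h_A, h_C, h_D) = 1
  [-5/9, -1/9, 8/9] . (h_A, h_C, h_D) = 1

Solving yields:
  h_A = 234/49
  h_C = 27/7
  h_D = 225/49

Starting state is D, so the expected hitting time is h_D = 225/49.

Answer: 225/49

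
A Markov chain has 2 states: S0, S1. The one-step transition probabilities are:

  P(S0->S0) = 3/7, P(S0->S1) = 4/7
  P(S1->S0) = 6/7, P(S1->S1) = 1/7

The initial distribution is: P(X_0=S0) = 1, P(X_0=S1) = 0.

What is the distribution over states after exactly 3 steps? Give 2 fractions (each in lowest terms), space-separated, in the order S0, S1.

Answer: 195/343 148/343

Derivation:
Propagating the distribution step by step (d_{t+1} = d_t * P):
d_0 = (S0=1, S1=0)
  d_1[S0] = 1*3/7 + 0*6/7 = 3/7
  d_1[S1] = 1*4/7 + 0*1/7 = 4/7
d_1 = (S0=3/7, S1=4/7)
  d_2[S0] = 3/7*3/7 + 4/7*6/7 = 33/49
  d_2[S1] = 3/7*4/7 + 4/7*1/7 = 16/49
d_2 = (S0=33/49, S1=16/49)
  d_3[S0] = 33/49*3/7 + 16/49*6/7 = 195/343
  d_3[S1] = 33/49*4/7 + 16/49*1/7 = 148/343
d_3 = (S0=195/343, S1=148/343)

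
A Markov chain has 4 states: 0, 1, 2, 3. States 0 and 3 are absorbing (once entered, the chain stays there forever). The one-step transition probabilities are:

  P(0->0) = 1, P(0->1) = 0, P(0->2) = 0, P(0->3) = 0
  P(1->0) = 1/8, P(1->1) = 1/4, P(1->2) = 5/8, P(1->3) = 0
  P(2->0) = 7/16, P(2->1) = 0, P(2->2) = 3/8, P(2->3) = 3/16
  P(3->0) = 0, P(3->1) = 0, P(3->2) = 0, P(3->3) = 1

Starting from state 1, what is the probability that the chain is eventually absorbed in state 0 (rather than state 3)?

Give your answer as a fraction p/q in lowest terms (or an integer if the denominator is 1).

Answer: 3/4

Derivation:
Let a_i = P(absorbed in 0 | start in state i).
Boundary conditions: a_0 = 1, a_3 = 0.
For each transient state i, a_i = sum_j P(i->j) * a_j:
  a_1 = 1/8*a_0 + 1/4*a_1 + 5/8*a_2 + 0*a_3
  a_2 = 7/16*a_0 + 0*a_1 + 3/8*a_2 + 3/16*a_3

Substituting a_0 = 1 and a_3 = 0, rearrange to (I - Q) a = r where r[i] = P(i -> 0):
  [3/4, -5/8] . (a_1, a_2) = 1/8
  [0, 5/8] . (a_1, a_2) = 7/16

Solving yields:
  a_1 = 3/4
  a_2 = 7/10

Starting state is 1, so the absorption probability is a_1 = 3/4.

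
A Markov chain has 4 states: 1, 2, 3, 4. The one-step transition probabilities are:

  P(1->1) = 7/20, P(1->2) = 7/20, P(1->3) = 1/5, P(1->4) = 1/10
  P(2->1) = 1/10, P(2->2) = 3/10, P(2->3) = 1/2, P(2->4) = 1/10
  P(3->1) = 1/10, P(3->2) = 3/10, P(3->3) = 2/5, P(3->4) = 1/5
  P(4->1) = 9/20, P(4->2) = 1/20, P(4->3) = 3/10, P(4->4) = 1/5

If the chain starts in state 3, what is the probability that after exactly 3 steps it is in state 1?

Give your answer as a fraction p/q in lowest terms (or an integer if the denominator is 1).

Computing P^3 by repeated multiplication:
P^1 =
  1: [7/20, 7/20, 1/5, 1/10]
  2: [1/10, 3/10, 1/2, 1/10]
  3: [1/10, 3/10, 2/5, 1/5]
  4: [9/20, 1/20, 3/10, 1/5]
P^2 =
  1: [89/400, 117/400, 71/200, 13/100]
  2: [4/25, 7/25, 2/5, 4/25]
  3: [39/200, 51/200, 39/100, 4/25]
  4: [113/400, 109/400, 59/200, 3/20]
P^3 =
  1: [1609/8000, 2229/8000, 1487/4000, 297/2000]
  2: [49/250, 67/250, 19/50, 39/250]
  3: [819/4000, 1079/4000, 741/2000, 31/200]
  4: [357/1600, 2213/8000, 1423/4000, 289/2000]

(P^3)[3 -> 1] = 819/4000

Answer: 819/4000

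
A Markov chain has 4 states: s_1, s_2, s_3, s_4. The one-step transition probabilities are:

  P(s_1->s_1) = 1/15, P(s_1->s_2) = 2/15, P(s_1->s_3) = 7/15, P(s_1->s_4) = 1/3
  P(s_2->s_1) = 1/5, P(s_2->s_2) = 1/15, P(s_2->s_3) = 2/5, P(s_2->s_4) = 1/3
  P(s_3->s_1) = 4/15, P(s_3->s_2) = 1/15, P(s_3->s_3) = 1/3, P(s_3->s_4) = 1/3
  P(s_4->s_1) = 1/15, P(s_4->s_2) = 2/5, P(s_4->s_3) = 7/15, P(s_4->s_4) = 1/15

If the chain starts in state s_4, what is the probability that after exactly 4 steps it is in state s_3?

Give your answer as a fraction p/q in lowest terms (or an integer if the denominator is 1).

Answer: 6743/16875

Derivation:
Computing P^4 by repeated multiplication:
P^1 =
  s_1: [1/15, 2/15, 7/15, 1/3]
  s_2: [1/5, 1/15, 2/5, 1/3]
  s_3: [4/15, 1/15, 1/3, 1/3]
  s_4: [1/15, 2/5, 7/15, 1/15]
P^2 =
  s_1: [8/45, 41/225, 89/225, 11/45]
  s_2: [7/45, 43/225, 92/225, 11/45]
  s_3: [32/225, 44/225, 94/225, 11/45]
  s_4: [16/75, 7/75, 17/45, 71/225]
P^3 =
  s_1: [574/3375, 4/25, 452/1125, 181/675]
  s_2: [587/3375, 107/675, 1348/3375, 181/675]
  s_3: [119/675, 532/3375, 1343/3375, 181/675]
  s_4: [58/375, 628/3375, 1384/3375, 841/3375]
P^4 =
  s_1: [947/5625, 8474/50625, 6791/16875, 2651/10125]
  s_2: [8489/50625, 943/5625, 2266/5625, 2651/10125]
  s_3: [8468/50625, 1699/10125, 20407/50625, 2651/10125]
  s_4: [8783/50625, 8102/50625, 6743/16875, 13511/50625]

(P^4)[s_4 -> s_3] = 6743/16875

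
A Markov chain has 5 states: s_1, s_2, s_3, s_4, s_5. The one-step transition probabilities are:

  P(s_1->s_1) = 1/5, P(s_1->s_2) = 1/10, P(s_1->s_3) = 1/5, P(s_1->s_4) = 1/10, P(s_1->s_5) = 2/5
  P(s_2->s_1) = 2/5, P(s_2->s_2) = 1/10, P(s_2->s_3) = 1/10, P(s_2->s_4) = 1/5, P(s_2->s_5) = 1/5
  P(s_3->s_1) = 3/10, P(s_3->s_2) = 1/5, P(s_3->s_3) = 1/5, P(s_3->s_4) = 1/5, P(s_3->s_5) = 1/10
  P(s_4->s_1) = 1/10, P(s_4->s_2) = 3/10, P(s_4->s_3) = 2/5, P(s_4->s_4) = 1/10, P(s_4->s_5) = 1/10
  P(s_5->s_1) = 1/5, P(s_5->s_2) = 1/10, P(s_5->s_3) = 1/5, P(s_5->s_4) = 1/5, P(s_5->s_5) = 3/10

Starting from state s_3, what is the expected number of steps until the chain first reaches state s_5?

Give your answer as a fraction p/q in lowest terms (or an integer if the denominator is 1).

Answer: 6605/1289

Derivation:
Let h_i = expected steps to first reach s_5 from state i.
Boundary: h_s_5 = 0.
First-step equations for the other states:
  h_s_1 = 1 + 1/5*h_s_1 + 1/10*h_s_2 + 1/5*h_s_3 + 1/10*h_s_4 + 2/5*h_s_5
  h_s_2 = 1 + 2/5*h_s_1 + 1/10*h_s_2 + 1/10*h_s_3 + 1/5*h_s_4 + 1/5*h_s_5
  h_s_3 = 1 + 3/10*h_s_1 + 1/5*h_s_2 + 1/5*h_s_3 + 1/5*h_s_4 + 1/10*h_s_5
  h_s_4 = 1 + 1/10*h_s_1 + 3/10*h_s_2 + 2/5*h_s_3 + 1/10*h_s_4 + 1/10*h_s_5

Substituting h_s_5 = 0 and rearranging gives the linear system (I - Q) h = 1:
  [4/5, -1/10, -1/5, -1/10] . (h_s_1, h_s_2, h_s_3, h_s_4) = 1
  [-2/5, 9/10, -1/10, -1/5] . (h_s_1, h_s_2, h_s_3, h_s_4) = 1
  [-3/10, -1/5, 4/5, -1/5] . (h_s_1, h_s_2, h_s_3, h_s_4) = 1
  [-1/10, -3/10, -2/5, 9/10] . (h_s_1, h_s_2, h_s_3, h_s_4) = 1

Solving yields:
  h_s_1 = 4850/1289
  h_s_2 = 5845/1289
  h_s_3 = 6605/1289
  h_s_4 = 6855/1289

Starting state is s_3, so the expected hitting time is h_s_3 = 6605/1289.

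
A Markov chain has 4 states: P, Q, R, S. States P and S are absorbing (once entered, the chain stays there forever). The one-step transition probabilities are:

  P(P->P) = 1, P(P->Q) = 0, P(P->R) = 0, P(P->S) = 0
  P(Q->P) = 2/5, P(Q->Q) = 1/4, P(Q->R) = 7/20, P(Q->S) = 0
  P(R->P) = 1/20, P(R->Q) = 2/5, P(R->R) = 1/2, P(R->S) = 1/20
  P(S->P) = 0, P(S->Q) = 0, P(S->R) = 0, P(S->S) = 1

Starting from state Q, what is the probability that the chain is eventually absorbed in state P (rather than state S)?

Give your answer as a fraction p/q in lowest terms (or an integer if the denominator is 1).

Let a_i = P(absorbed in P | start in state i).
Boundary conditions: a_P = 1, a_S = 0.
For each transient state i, a_i = sum_j P(i->j) * a_j:
  a_Q = 2/5*a_P + 1/4*a_Q + 7/20*a_R + 0*a_S
  a_R = 1/20*a_P + 2/5*a_Q + 1/2*a_R + 1/20*a_S

Substituting a_P = 1 and a_S = 0, rearrange to (I - Q) a = r where r[i] = P(i -> P):
  [3/4, -7/20] . (a_Q, a_R) = 2/5
  [-2/5, 1/2] . (a_Q, a_R) = 1/20

Solving yields:
  a_Q = 87/94
  a_R = 79/94

Starting state is Q, so the absorption probability is a_Q = 87/94.

Answer: 87/94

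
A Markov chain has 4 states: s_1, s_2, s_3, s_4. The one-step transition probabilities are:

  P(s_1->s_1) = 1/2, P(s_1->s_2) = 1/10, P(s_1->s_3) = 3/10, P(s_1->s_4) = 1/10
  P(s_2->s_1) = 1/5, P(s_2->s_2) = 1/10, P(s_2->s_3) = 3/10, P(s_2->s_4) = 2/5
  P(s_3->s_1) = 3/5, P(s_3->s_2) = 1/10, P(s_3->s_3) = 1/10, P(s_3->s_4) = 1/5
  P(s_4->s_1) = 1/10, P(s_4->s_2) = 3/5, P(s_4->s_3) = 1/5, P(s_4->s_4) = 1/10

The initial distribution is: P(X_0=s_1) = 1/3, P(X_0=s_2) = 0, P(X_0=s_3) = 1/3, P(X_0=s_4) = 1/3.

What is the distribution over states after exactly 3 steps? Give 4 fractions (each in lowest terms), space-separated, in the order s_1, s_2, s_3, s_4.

Answer: 148/375 1/5 173/750 131/750

Derivation:
Propagating the distribution step by step (d_{t+1} = d_t * P):
d_0 = (s_1=1/3, s_2=0, s_3=1/3, s_4=1/3)
  d_1[s_1] = 1/3*1/2 + 0*1/5 + 1/3*3/5 + 1/3*1/10 = 2/5
  d_1[s_2] = 1/3*1/10 + 0*1/10 + 1/3*1/10 + 1/3*3/5 = 4/15
  d_1[s_3] = 1/3*3/10 + 0*3/10 + 1/3*1/10 + 1/3*1/5 = 1/5
  d_1[s_4] = 1/3*1/10 + 0*2/5 + 1/3*1/5 + 1/3*1/10 = 2/15
d_1 = (s_1=2/5, s_2=4/15, s_3=1/5, s_4=2/15)
  d_2[s_1] = 2/5*1/2 + 4/15*1/5 + 1/5*3/5 + 2/15*1/10 = 29/75
  d_2[s_2] = 2/5*1/10 + 4/15*1/10 + 1/5*1/10 + 2/15*3/5 = 1/6
  d_2[s_3] = 2/5*3/10 + 4/15*3/10 + 1/5*1/10 + 2/15*1/5 = 37/150
  d_2[s_4] = 2/5*1/10 + 4/15*2/5 + 1/5*1/5 + 2/15*1/10 = 1/5
d_2 = (s_1=29/75, s_2=1/6, s_3=37/150, s_4=1/5)
  d_3[s_1] = 29/75*1/2 + 1/6*1/5 + 37/150*3/5 + 1/5*1/10 = 148/375
  d_3[s_2] = 29/75*1/10 + 1/6*1/10 + 37/150*1/10 + 1/5*3/5 = 1/5
  d_3[s_3] = 29/75*3/10 + 1/6*3/10 + 37/150*1/10 + 1/5*1/5 = 173/750
  d_3[s_4] = 29/75*1/10 + 1/6*2/5 + 37/150*1/5 + 1/5*1/10 = 131/750
d_3 = (s_1=148/375, s_2=1/5, s_3=173/750, s_4=131/750)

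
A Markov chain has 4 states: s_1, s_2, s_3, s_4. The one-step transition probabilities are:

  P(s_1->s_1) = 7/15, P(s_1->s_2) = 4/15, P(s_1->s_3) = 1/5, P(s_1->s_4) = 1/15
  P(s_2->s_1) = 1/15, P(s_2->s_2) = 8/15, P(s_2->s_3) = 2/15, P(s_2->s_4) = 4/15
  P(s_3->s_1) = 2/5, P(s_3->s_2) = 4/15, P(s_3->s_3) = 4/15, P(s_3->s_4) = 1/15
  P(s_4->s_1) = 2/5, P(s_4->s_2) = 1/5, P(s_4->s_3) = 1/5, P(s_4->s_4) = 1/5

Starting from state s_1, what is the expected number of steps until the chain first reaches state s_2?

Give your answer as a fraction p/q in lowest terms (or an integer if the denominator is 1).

Answer: 65/17

Derivation:
Let h_i = expected steps to first reach s_2 from state i.
Boundary: h_s_2 = 0.
First-step equations for the other states:
  h_s_1 = 1 + 7/15*h_s_1 + 4/15*h_s_2 + 1/5*h_s_3 + 1/15*h_s_4
  h_s_3 = 1 + 2/5*h_s_1 + 4/15*h_s_2 + 4/15*h_s_3 + 1/15*h_s_4
  h_s_4 = 1 + 2/5*h_s_1 + 1/5*h_s_2 + 1/5*h_s_3 + 1/5*h_s_4

Substituting h_s_2 = 0 and rearranging gives the linear system (I - Q) h = 1:
  [8/15, -1/5, -1/15] . (h_s_1, h_s_3, h_s_4) = 1
  [-2/5, 11/15, -1/15] . (h_s_1, h_s_3, h_s_4) = 1
  [-2/5, -1/5, 4/5] . (h_s_1, h_s_3, h_s_4) = 1

Solving yields:
  h_s_1 = 65/17
  h_s_3 = 65/17
  h_s_4 = 70/17

Starting state is s_1, so the expected hitting time is h_s_1 = 65/17.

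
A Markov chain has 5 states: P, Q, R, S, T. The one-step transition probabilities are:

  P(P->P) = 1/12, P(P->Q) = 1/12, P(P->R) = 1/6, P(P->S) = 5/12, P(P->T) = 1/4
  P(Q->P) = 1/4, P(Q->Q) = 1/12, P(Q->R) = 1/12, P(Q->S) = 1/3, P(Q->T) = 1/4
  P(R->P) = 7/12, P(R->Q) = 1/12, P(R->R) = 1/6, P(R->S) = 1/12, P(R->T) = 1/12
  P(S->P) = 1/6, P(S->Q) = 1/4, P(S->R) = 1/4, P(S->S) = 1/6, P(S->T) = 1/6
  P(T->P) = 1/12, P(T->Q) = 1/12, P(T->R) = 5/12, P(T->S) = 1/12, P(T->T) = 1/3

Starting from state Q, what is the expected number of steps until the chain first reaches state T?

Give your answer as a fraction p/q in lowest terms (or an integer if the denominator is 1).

Let h_i = expected steps to first reach T from state i.
Boundary: h_T = 0.
First-step equations for the other states:
  h_P = 1 + 1/12*h_P + 1/12*h_Q + 1/6*h_R + 5/12*h_S + 1/4*h_T
  h_Q = 1 + 1/4*h_P + 1/12*h_Q + 1/12*h_R + 1/3*h_S + 1/4*h_T
  h_R = 1 + 7/12*h_P + 1/12*h_Q + 1/6*h_R + 1/12*h_S + 1/12*h_T
  h_S = 1 + 1/6*h_P + 1/4*h_Q + 1/4*h_R + 1/6*h_S + 1/6*h_T

Substituting h_T = 0 and rearranging gives the linear system (I - Q) h = 1:
  [11/12, -1/12, -1/6, -5/12] . (h_P, h_Q, h_R, h_S) = 1
  [-1/4, 11/12, -1/12, -1/3] . (h_P, h_Q, h_R, h_S) = 1
  [-7/12, -1/12, 5/6, -1/12] . (h_P, h_Q, h_R, h_S) = 1
  [-1/6, -1/4, -1/4, 5/6] . (h_P, h_Q, h_R, h_S) = 1

Solving yields:
  h_P = 6672/1315
  h_Q = 6552/1315
  h_R = 1524/263
  h_S = 7164/1315

Starting state is Q, so the expected hitting time is h_Q = 6552/1315.

Answer: 6552/1315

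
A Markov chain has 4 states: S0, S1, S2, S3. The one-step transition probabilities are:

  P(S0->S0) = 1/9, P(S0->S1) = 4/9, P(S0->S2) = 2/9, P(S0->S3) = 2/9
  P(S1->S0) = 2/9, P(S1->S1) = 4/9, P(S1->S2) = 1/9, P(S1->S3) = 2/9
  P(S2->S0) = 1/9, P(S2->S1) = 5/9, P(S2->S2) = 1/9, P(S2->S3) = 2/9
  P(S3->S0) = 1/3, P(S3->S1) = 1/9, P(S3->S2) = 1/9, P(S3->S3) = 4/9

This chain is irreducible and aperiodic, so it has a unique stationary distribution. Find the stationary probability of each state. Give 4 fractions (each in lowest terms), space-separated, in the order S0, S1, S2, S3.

Answer: 137/637 232/637 86/637 2/7

Derivation:
The stationary distribution satisfies pi = pi * P, i.e.:
  pi_S0 = 1/9*pi_S0 + 2/9*pi_S1 + 1/9*pi_S2 + 1/3*pi_S3
  pi_S1 = 4/9*pi_S0 + 4/9*pi_S1 + 5/9*pi_S2 + 1/9*pi_S3
  pi_S2 = 2/9*pi_S0 + 1/9*pi_S1 + 1/9*pi_S2 + 1/9*pi_S3
  pi_S3 = 2/9*pi_S0 + 2/9*pi_S1 + 2/9*pi_S2 + 4/9*pi_S3
with normalization: pi_S0 + pi_S1 + pi_S2 + pi_S3 = 1.

Using the first 3 balance equations plus normalization, the linear system A*pi = b is:
  [-8/9, 2/9, 1/9, 1/3] . pi = 0
  [4/9, -5/9, 5/9, 1/9] . pi = 0
  [2/9, 1/9, -8/9, 1/9] . pi = 0
  [1, 1, 1, 1] . pi = 1

Solving yields:
  pi_S0 = 137/637
  pi_S1 = 232/637
  pi_S2 = 86/637
  pi_S3 = 2/7

Verification (pi * P):
  137/637*1/9 + 232/637*2/9 + 86/637*1/9 + 2/7*1/3 = 137/637 = pi_S0  (ok)
  137/637*4/9 + 232/637*4/9 + 86/637*5/9 + 2/7*1/9 = 232/637 = pi_S1  (ok)
  137/637*2/9 + 232/637*1/9 + 86/637*1/9 + 2/7*1/9 = 86/637 = pi_S2  (ok)
  137/637*2/9 + 232/637*2/9 + 86/637*2/9 + 2/7*4/9 = 2/7 = pi_S3  (ok)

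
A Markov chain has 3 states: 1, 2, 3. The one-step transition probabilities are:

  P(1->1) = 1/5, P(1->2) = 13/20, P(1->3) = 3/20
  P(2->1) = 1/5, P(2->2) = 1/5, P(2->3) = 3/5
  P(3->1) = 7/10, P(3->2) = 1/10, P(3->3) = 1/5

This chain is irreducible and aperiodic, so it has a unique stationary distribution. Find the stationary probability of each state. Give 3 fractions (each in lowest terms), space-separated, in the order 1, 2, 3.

Answer: 116/325 107/325 102/325

Derivation:
The stationary distribution satisfies pi = pi * P, i.e.:
  pi_1 = 1/5*pi_1 + 1/5*pi_2 + 7/10*pi_3
  pi_2 = 13/20*pi_1 + 1/5*pi_2 + 1/10*pi_3
  pi_3 = 3/20*pi_1 + 3/5*pi_2 + 1/5*pi_3
with normalization: pi_1 + pi_2 + pi_3 = 1.

Using the first 2 balance equations plus normalization, the linear system A*pi = b is:
  [-4/5, 1/5, 7/10] . pi = 0
  [13/20, -4/5, 1/10] . pi = 0
  [1, 1, 1] . pi = 1

Solving yields:
  pi_1 = 116/325
  pi_2 = 107/325
  pi_3 = 102/325

Verification (pi * P):
  116/325*1/5 + 107/325*1/5 + 102/325*7/10 = 116/325 = pi_1  (ok)
  116/325*13/20 + 107/325*1/5 + 102/325*1/10 = 107/325 = pi_2  (ok)
  116/325*3/20 + 107/325*3/5 + 102/325*1/5 = 102/325 = pi_3  (ok)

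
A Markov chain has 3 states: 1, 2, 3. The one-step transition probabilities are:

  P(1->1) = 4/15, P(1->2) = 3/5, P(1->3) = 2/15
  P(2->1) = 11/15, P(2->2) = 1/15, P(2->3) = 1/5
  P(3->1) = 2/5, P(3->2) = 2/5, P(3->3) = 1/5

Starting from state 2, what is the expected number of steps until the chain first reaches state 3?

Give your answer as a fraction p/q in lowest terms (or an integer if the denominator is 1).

Let h_i = expected steps to first reach 3 from state i.
Boundary: h_3 = 0.
First-step equations for the other states:
  h_1 = 1 + 4/15*h_1 + 3/5*h_2 + 2/15*h_3
  h_2 = 1 + 11/15*h_1 + 1/15*h_2 + 1/5*h_3

Substituting h_3 = 0 and rearranging gives the linear system (I - Q) h = 1:
  [11/15, -3/5] . (h_1, h_2) = 1
  [-11/15, 14/15] . (h_1, h_2) = 1

Solving yields:
  h_1 = 69/11
  h_2 = 6

Starting state is 2, so the expected hitting time is h_2 = 6.

Answer: 6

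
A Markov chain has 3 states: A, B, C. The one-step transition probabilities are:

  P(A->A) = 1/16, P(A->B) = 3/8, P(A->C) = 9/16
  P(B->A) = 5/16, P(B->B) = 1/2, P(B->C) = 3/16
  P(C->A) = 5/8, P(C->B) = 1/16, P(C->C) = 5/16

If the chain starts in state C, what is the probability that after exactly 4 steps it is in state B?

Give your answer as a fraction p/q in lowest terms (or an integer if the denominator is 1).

Answer: 9895/32768

Derivation:
Computing P^4 by repeated multiplication:
P^1 =
  A: [1/16, 3/8, 9/16]
  B: [5/16, 1/2, 3/16]
  C: [5/8, 1/16, 5/16]
P^2 =
  A: [121/256, 63/256, 9/32]
  B: [75/256, 97/256, 21/64]
  C: [65/256, 73/256, 59/128]
P^3 =
  A: [289/1024, 651/2048, 819/2048]
  B: [175/512, 655/2048, 693/2048]
  C: [805/2048, 273/1024, 697/2048]
P^4 =
  A: [12023/32768, 9495/32768, 5625/16384]
  B: [10905/32768, 10133/32768, 5865/16384]
  C: [10505/32768, 9895/32768, 773/2048]

(P^4)[C -> B] = 9895/32768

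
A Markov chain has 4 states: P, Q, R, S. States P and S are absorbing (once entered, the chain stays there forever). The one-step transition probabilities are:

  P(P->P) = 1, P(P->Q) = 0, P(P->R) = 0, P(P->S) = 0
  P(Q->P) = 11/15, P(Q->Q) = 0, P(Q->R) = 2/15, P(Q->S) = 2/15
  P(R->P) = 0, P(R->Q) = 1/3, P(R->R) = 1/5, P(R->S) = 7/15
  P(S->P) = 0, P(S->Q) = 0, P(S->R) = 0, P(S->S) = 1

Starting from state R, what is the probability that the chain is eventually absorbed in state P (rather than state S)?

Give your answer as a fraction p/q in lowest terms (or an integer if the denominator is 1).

Answer: 11/34

Derivation:
Let a_i = P(absorbed in P | start in state i).
Boundary conditions: a_P = 1, a_S = 0.
For each transient state i, a_i = sum_j P(i->j) * a_j:
  a_Q = 11/15*a_P + 0*a_Q + 2/15*a_R + 2/15*a_S
  a_R = 0*a_P + 1/3*a_Q + 1/5*a_R + 7/15*a_S

Substituting a_P = 1 and a_S = 0, rearrange to (I - Q) a = r where r[i] = P(i -> P):
  [1, -2/15] . (a_Q, a_R) = 11/15
  [-1/3, 4/5] . (a_Q, a_R) = 0

Solving yields:
  a_Q = 66/85
  a_R = 11/34

Starting state is R, so the absorption probability is a_R = 11/34.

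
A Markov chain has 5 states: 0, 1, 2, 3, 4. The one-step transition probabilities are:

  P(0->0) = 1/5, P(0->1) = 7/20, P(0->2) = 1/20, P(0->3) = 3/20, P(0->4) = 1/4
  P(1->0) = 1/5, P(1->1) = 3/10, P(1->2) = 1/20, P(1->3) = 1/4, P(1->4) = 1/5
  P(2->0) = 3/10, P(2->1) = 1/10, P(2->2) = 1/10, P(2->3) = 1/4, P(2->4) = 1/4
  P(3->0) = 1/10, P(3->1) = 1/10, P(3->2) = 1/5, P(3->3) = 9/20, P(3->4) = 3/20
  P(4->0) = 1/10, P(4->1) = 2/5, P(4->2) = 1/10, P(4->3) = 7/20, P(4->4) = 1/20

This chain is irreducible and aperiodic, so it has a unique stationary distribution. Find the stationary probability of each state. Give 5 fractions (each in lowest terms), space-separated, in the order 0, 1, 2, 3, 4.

The stationary distribution satisfies pi = pi * P, i.e.:
  pi_0 = 1/5*pi_0 + 1/5*pi_1 + 3/10*pi_2 + 1/10*pi_3 + 1/10*pi_4
  pi_1 = 7/20*pi_0 + 3/10*pi_1 + 1/10*pi_2 + 1/10*pi_3 + 2/5*pi_4
  pi_2 = 1/20*pi_0 + 1/20*pi_1 + 1/10*pi_2 + 1/5*pi_3 + 1/10*pi_4
  pi_3 = 3/20*pi_0 + 1/4*pi_1 + 1/4*pi_2 + 9/20*pi_3 + 7/20*pi_4
  pi_4 = 1/4*pi_0 + 1/5*pi_1 + 1/4*pi_2 + 3/20*pi_3 + 1/20*pi_4
with normalization: pi_0 + pi_1 + pi_2 + pi_3 + pi_4 = 1.

Using the first 4 balance equations plus normalization, the linear system A*pi = b is:
  [-4/5, 1/5, 3/10, 1/10, 1/10] . pi = 0
  [7/20, -7/10, 1/10, 1/10, 2/5] . pi = 0
  [1/20, 1/20, -9/10, 1/5, 1/10] . pi = 0
  [3/20, 1/4, 1/4, -11/20, 7/20] . pi = 0
  [1, 1, 1, 1, 1] . pi = 1

Solving yields:
  pi_0 = 59/363
  pi_1 = 349/1452
  pi_2 = 323/2904
  pi_3 = 911/2904
  pi_4 = 125/726

Verification (pi * P):
  59/363*1/5 + 349/1452*1/5 + 323/2904*3/10 + 911/2904*1/10 + 125/726*1/10 = 59/363 = pi_0  (ok)
  59/363*7/20 + 349/1452*3/10 + 323/2904*1/10 + 911/2904*1/10 + 125/726*2/5 = 349/1452 = pi_1  (ok)
  59/363*1/20 + 349/1452*1/20 + 323/2904*1/10 + 911/2904*1/5 + 125/726*1/10 = 323/2904 = pi_2  (ok)
  59/363*3/20 + 349/1452*1/4 + 323/2904*1/4 + 911/2904*9/20 + 125/726*7/20 = 911/2904 = pi_3  (ok)
  59/363*1/4 + 349/1452*1/5 + 323/2904*1/4 + 911/2904*3/20 + 125/726*1/20 = 125/726 = pi_4  (ok)

Answer: 59/363 349/1452 323/2904 911/2904 125/726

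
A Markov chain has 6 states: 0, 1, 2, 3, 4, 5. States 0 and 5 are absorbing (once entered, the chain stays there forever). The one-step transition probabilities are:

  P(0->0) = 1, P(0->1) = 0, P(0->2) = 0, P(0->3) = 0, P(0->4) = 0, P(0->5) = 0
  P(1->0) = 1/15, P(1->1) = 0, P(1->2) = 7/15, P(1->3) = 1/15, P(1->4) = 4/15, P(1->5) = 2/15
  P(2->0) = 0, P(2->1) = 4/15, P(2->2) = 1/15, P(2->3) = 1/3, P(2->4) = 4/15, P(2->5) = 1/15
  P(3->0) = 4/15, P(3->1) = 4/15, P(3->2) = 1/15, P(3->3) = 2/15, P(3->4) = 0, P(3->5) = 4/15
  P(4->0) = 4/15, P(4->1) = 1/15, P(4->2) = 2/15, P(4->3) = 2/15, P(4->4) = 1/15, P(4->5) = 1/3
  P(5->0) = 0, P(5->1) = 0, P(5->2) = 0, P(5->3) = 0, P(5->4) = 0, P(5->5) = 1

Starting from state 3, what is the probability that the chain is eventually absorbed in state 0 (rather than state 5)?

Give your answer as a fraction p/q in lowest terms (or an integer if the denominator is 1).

Let a_i = P(absorbed in 0 | start in state i).
Boundary conditions: a_0 = 1, a_5 = 0.
For each transient state i, a_i = sum_j P(i->j) * a_j:
  a_1 = 1/15*a_0 + 0*a_1 + 7/15*a_2 + 1/15*a_3 + 4/15*a_4 + 2/15*a_5
  a_2 = 0*a_0 + 4/15*a_1 + 1/15*a_2 + 1/3*a_3 + 4/15*a_4 + 1/15*a_5
  a_3 = 4/15*a_0 + 4/15*a_1 + 1/15*a_2 + 2/15*a_3 + 0*a_4 + 4/15*a_5
  a_4 = 4/15*a_0 + 1/15*a_1 + 2/15*a_2 + 2/15*a_3 + 1/15*a_4 + 1/3*a_5

Substituting a_0 = 1 and a_5 = 0, rearrange to (I - Q) a = r where r[i] = P(i -> 0):
  [1, -7/15, -1/15, -4/15] . (a_1, a_2, a_3, a_4) = 1/15
  [-4/15, 14/15, -1/3, -4/15] . (a_1, a_2, a_3, a_4) = 0
  [-4/15, -1/15, 13/15, 0] . (a_1, a_2, a_3, a_4) = 4/15
  [-1/15, -2/15, -2/15, 14/15] . (a_1, a_2, a_3, a_4) = 4/15

Solving yields:
  a_1 = 5107/12635
  a_2 = 5134/12635
  a_3 = 5854/12635
  a_4 = 11089/25270

Starting state is 3, so the absorption probability is a_3 = 5854/12635.

Answer: 5854/12635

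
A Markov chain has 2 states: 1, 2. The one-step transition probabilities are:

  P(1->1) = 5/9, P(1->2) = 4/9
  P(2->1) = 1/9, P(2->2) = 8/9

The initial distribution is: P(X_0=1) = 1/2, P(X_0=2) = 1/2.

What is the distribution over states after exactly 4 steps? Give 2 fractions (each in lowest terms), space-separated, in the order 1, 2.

Propagating the distribution step by step (d_{t+1} = d_t * P):
d_0 = (1=1/2, 2=1/2)
  d_1[1] = 1/2*5/9 + 1/2*1/9 = 1/3
  d_1[2] = 1/2*4/9 + 1/2*8/9 = 2/3
d_1 = (1=1/3, 2=2/3)
  d_2[1] = 1/3*5/9 + 2/3*1/9 = 7/27
  d_2[2] = 1/3*4/9 + 2/3*8/9 = 20/27
d_2 = (1=7/27, 2=20/27)
  d_3[1] = 7/27*5/9 + 20/27*1/9 = 55/243
  d_3[2] = 7/27*4/9 + 20/27*8/9 = 188/243
d_3 = (1=55/243, 2=188/243)
  d_4[1] = 55/243*5/9 + 188/243*1/9 = 463/2187
  d_4[2] = 55/243*4/9 + 188/243*8/9 = 1724/2187
d_4 = (1=463/2187, 2=1724/2187)

Answer: 463/2187 1724/2187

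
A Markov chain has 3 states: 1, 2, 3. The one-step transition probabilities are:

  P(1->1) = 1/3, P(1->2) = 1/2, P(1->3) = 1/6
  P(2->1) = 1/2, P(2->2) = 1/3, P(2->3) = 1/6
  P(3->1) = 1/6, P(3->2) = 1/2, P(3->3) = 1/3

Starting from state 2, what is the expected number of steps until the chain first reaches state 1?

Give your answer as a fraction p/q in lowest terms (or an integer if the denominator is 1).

Let h_i = expected steps to first reach 1 from state i.
Boundary: h_1 = 0.
First-step equations for the other states:
  h_2 = 1 + 1/2*h_1 + 1/3*h_2 + 1/6*h_3
  h_3 = 1 + 1/6*h_1 + 1/2*h_2 + 1/3*h_3

Substituting h_1 = 0 and rearranging gives the linear system (I - Q) h = 1:
  [2/3, -1/6] . (h_2, h_3) = 1
  [-1/2, 2/3] . (h_2, h_3) = 1

Solving yields:
  h_2 = 30/13
  h_3 = 42/13

Starting state is 2, so the expected hitting time is h_2 = 30/13.

Answer: 30/13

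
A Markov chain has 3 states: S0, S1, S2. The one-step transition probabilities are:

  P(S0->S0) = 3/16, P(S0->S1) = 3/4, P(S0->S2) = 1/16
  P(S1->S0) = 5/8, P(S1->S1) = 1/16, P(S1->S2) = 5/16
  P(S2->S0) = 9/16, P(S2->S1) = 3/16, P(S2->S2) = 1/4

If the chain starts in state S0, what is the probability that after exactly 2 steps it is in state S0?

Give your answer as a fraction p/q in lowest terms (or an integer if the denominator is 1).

Computing P^2 by repeated multiplication:
P^1 =
  S0: [3/16, 3/4, 1/16]
  S1: [5/8, 1/16, 5/16]
  S2: [9/16, 3/16, 1/4]
P^2 =
  S0: [69/128, 51/256, 67/256]
  S1: [85/256, 17/32, 35/256]
  S2: [93/256, 123/256, 5/32]

(P^2)[S0 -> S0] = 69/128

Answer: 69/128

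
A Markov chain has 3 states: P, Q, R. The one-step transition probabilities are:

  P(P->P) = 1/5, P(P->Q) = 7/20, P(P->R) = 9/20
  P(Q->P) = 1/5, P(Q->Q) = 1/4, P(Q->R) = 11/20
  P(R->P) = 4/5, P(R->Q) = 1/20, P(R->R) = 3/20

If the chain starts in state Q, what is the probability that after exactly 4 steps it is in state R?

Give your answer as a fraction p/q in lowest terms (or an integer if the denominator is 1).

Computing P^4 by repeated multiplication:
P^1 =
  P: [1/5, 7/20, 9/20]
  Q: [1/5, 1/4, 11/20]
  R: [4/5, 1/20, 3/20]
P^2 =
  P: [47/100, 9/50, 7/20]
  Q: [53/100, 4/25, 31/100]
  R: [29/100, 3/10, 41/100]
P^3 =
  P: [41/100, 227/1000, 363/1000]
  Q: [193/500, 241/1000, 373/1000]
  R: [223/500, 197/1000, 357/1000]
P^4 =
  P: [2089/5000, 273/1250, 1819/5000]
  Q: [2119/5000, 107/500, 1811/5000]
  R: [2071/5000, 279/1250, 1813/5000]

(P^4)[Q -> R] = 1811/5000

Answer: 1811/5000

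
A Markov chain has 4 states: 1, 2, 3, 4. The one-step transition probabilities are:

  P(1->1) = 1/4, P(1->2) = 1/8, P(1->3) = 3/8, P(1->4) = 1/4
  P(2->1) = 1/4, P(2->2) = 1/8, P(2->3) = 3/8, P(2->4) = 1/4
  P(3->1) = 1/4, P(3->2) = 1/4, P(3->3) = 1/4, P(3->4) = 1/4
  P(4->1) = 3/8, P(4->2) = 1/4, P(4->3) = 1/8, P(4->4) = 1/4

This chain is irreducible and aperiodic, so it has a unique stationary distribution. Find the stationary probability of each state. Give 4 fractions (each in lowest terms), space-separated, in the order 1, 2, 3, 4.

Answer: 9/32 55/288 5/18 1/4

Derivation:
The stationary distribution satisfies pi = pi * P, i.e.:
  pi_1 = 1/4*pi_1 + 1/4*pi_2 + 1/4*pi_3 + 3/8*pi_4
  pi_2 = 1/8*pi_1 + 1/8*pi_2 + 1/4*pi_3 + 1/4*pi_4
  pi_3 = 3/8*pi_1 + 3/8*pi_2 + 1/4*pi_3 + 1/8*pi_4
  pi_4 = 1/4*pi_1 + 1/4*pi_2 + 1/4*pi_3 + 1/4*pi_4
with normalization: pi_1 + pi_2 + pi_3 + pi_4 = 1.

Using the first 3 balance equations plus normalization, the linear system A*pi = b is:
  [-3/4, 1/4, 1/4, 3/8] . pi = 0
  [1/8, -7/8, 1/4, 1/4] . pi = 0
  [3/8, 3/8, -3/4, 1/8] . pi = 0
  [1, 1, 1, 1] . pi = 1

Solving yields:
  pi_1 = 9/32
  pi_2 = 55/288
  pi_3 = 5/18
  pi_4 = 1/4

Verification (pi * P):
  9/32*1/4 + 55/288*1/4 + 5/18*1/4 + 1/4*3/8 = 9/32 = pi_1  (ok)
  9/32*1/8 + 55/288*1/8 + 5/18*1/4 + 1/4*1/4 = 55/288 = pi_2  (ok)
  9/32*3/8 + 55/288*3/8 + 5/18*1/4 + 1/4*1/8 = 5/18 = pi_3  (ok)
  9/32*1/4 + 55/288*1/4 + 5/18*1/4 + 1/4*1/4 = 1/4 = pi_4  (ok)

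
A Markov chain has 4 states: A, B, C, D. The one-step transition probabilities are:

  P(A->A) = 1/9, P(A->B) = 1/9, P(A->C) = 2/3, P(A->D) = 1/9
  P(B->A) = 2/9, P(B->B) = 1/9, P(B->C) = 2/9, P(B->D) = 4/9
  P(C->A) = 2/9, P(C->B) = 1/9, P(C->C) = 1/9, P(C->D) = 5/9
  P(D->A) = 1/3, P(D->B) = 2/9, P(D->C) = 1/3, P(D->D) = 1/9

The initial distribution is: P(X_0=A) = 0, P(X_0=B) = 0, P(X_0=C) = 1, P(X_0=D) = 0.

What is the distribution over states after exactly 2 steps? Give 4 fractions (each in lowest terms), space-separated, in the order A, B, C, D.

Answer: 7/27 14/81 10/27 16/81

Derivation:
Propagating the distribution step by step (d_{t+1} = d_t * P):
d_0 = (A=0, B=0, C=1, D=0)
  d_1[A] = 0*1/9 + 0*2/9 + 1*2/9 + 0*1/3 = 2/9
  d_1[B] = 0*1/9 + 0*1/9 + 1*1/9 + 0*2/9 = 1/9
  d_1[C] = 0*2/3 + 0*2/9 + 1*1/9 + 0*1/3 = 1/9
  d_1[D] = 0*1/9 + 0*4/9 + 1*5/9 + 0*1/9 = 5/9
d_1 = (A=2/9, B=1/9, C=1/9, D=5/9)
  d_2[A] = 2/9*1/9 + 1/9*2/9 + 1/9*2/9 + 5/9*1/3 = 7/27
  d_2[B] = 2/9*1/9 + 1/9*1/9 + 1/9*1/9 + 5/9*2/9 = 14/81
  d_2[C] = 2/9*2/3 + 1/9*2/9 + 1/9*1/9 + 5/9*1/3 = 10/27
  d_2[D] = 2/9*1/9 + 1/9*4/9 + 1/9*5/9 + 5/9*1/9 = 16/81
d_2 = (A=7/27, B=14/81, C=10/27, D=16/81)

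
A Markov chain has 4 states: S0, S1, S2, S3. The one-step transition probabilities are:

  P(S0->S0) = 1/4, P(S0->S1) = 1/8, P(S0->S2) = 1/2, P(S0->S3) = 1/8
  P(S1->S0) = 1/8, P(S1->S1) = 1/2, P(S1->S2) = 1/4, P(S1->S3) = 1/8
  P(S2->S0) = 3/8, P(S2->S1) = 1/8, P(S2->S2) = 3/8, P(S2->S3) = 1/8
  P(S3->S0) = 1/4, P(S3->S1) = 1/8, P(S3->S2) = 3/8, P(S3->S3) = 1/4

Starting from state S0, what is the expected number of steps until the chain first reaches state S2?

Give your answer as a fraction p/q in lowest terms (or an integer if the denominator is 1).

Answer: 280/121

Derivation:
Let h_i = expected steps to first reach S2 from state i.
Boundary: h_S2 = 0.
First-step equations for the other states:
  h_S0 = 1 + 1/4*h_S0 + 1/8*h_S1 + 1/2*h_S2 + 1/8*h_S3
  h_S1 = 1 + 1/8*h_S0 + 1/2*h_S1 + 1/4*h_S2 + 1/8*h_S3
  h_S3 = 1 + 1/4*h_S0 + 1/8*h_S1 + 3/8*h_S2 + 1/4*h_S3

Substituting h_S2 = 0 and rearranging gives the linear system (I - Q) h = 1:
  [3/4, -1/8, -1/8] . (h_S0, h_S1, h_S3) = 1
  [-1/8, 1/2, -1/8] . (h_S0, h_S1, h_S3) = 1
  [-1/4, -1/8, 3/4] . (h_S0, h_S1, h_S3) = 1

Solving yields:
  h_S0 = 280/121
  h_S1 = 392/121
  h_S3 = 320/121

Starting state is S0, so the expected hitting time is h_S0 = 280/121.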